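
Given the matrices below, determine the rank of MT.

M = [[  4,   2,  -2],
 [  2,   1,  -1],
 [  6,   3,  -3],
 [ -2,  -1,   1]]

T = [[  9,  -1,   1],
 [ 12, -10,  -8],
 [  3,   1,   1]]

1

First compute MT:
[[ 54, -26, -14],
 [ 27, -13,  -7],
 [ 81, -39, -21],
 [-27,  13,   7]]
Now row reduce the product.
R2 ← R2 − (1/2)·R1: [0, 0, 0]
R3 ← R3 − (3/2)·R1: [0, 0, 0]
R4 ← R4 + (1/2)·R1: [0, 0, 0]
1 nonzero row, so rank(MT) = 1.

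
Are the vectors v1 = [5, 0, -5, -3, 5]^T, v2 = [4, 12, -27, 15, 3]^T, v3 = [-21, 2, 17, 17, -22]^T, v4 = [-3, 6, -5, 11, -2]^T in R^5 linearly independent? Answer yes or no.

Form the matrix with these vectors as rows and row reduce.
R2 ← R2 − (4/5)·R1: [0, 12, -23, 87/5, -1]
R3 ← R3 + (21/5)·R1: [0, 2, -4, 22/5, -1]
R4 ← R4 + (3/5)·R1: [0, 6, -8, 46/5, 1]
R3 ← R3 − (1/6)·R2: [0, 0, -1/6, 3/2, -5/6]
R4 ← R4 − (1/2)·R2: [0, 0, 7/2, 1/2, 3/2]
R4 ← R4 + (21)·R3: [0, 0, 0, 32, -16]
4 nonzero rows, so the 4 vectors span a space of dimension 4.
Since 4 = 4, the vectors are linearly independent.

yes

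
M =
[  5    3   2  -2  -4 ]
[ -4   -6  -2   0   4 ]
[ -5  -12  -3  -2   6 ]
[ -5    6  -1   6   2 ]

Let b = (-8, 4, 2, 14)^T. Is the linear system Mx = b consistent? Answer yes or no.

Row reduce the augmented matrix [M | b].
R2 ← R2 + (4/5)·R1: [0, -18/5, -2/5, -8/5, 4/5, -12/5]
R3 ← R3 + R1: [0, -9, -1, -4, 2, -6]
R4 ← R4 + R1: [0, 9, 1, 4, -2, 6]
R3 ← R3 − (5/2)·R2: [0, 0, 0, 0, 0, 0]
R4 ← R4 + (5/2)·R2: [0, 0, 0, 0, 0, 0]
The echelon form has 2 nonzero rows, and every pivot lies in the first 5 columns, so rank(M) = rank([M|b]) = 2.
The system is consistent.

yes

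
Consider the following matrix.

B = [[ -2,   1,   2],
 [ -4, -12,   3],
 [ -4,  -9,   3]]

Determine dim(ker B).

Row reduce to echelon form.
R2 ← R2 − (2)·R1: [0, -14, -1]
R3 ← R3 − (2)·R1: [0, -11, -1]
R3 ← R3 − (11/14)·R2: [0, 0, -3/14]
3 nonzero rows, so rank(B) = 3.
B has 3 columns; by rank–nullity, nullity = 3 − 3 = 0.

0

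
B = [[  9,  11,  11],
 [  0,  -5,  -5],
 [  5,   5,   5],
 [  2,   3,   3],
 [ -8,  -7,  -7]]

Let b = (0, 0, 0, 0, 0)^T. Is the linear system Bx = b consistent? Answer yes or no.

Row reduce the augmented matrix [B | b].
R3 ← R3 − (5/9)·R1: [0, -10/9, -10/9, 0]
R4 ← R4 − (2/9)·R1: [0, 5/9, 5/9, 0]
R5 ← R5 + (8/9)·R1: [0, 25/9, 25/9, 0]
R3 ← R3 − (2/9)·R2: [0, 0, 0, 0]
R4 ← R4 + (1/9)·R2: [0, 0, 0, 0]
R5 ← R5 + (5/9)·R2: [0, 0, 0, 0]
The echelon form has 2 nonzero rows, and every pivot lies in the first 3 columns, so rank(B) = rank([B|b]) = 2.
The system is consistent.

yes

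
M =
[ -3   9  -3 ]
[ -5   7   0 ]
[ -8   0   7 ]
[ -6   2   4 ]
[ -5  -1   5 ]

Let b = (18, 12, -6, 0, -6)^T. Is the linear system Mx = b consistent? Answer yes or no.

yes

Row reduce the augmented matrix [M | b].
R2 ← R2 − (5/3)·R1: [0, -8, 5, -18]
R3 ← R3 − (8/3)·R1: [0, -24, 15, -54]
R4 ← R4 − (2)·R1: [0, -16, 10, -36]
R5 ← R5 − (5/3)·R1: [0, -16, 10, -36]
R3 ← R3 − (3)·R2: [0, 0, 0, 0]
R4 ← R4 − (2)·R2: [0, 0, 0, 0]
R5 ← R5 − (2)·R2: [0, 0, 0, 0]
The echelon form has 2 nonzero rows, and every pivot lies in the first 3 columns, so rank(M) = rank([M|b]) = 2.
The system is consistent.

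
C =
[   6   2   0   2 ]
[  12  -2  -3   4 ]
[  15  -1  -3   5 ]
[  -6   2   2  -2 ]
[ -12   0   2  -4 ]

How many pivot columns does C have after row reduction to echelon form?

Row reduce to echelon form.
R2 ← R2 − (2)·R1: [0, -6, -3, 0]
R3 ← R3 − (5/2)·R1: [0, -6, -3, 0]
R4 ← R4 + R1: [0, 4, 2, 0]
R5 ← R5 + (2)·R1: [0, 4, 2, 0]
R3 ← R3 − R2: [0, 0, 0, 0]
R4 ← R4 + (2/3)·R2: [0, 0, 0, 0]
R5 ← R5 + (2/3)·R2: [0, 0, 0, 0]
Echelon form has 2 nonzero rows, so rank(C) = 2.
Each nonzero row contributes one pivot column: 2 pivot columns.

2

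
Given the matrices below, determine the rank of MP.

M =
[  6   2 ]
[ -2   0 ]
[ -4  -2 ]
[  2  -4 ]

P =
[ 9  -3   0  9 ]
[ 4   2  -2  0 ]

First compute MP:
[[ 62, -14,  -4,  54],
 [-18,   6,   0, -18],
 [-44,   8,   4, -36],
 [  2, -14,   8,  18]]
Now row reduce the product.
R2 ← R2 + (9/31)·R1: [0, 60/31, -36/31, -72/31]
R3 ← R3 + (22/31)·R1: [0, -60/31, 36/31, 72/31]
R4 ← R4 − (1/31)·R1: [0, -420/31, 252/31, 504/31]
R3 ← R3 + R2: [0, 0, 0, 0]
R4 ← R4 + (7)·R2: [0, 0, 0, 0]
2 nonzero rows, so rank(MP) = 2.

2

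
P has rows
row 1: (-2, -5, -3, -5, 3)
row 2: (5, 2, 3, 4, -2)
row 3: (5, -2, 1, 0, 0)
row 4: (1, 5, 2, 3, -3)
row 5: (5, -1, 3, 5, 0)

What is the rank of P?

Row reduce to echelon form.
R2 ← R2 + (5/2)·R1: [0, -21/2, -9/2, -17/2, 11/2]
R3 ← R3 + (5/2)·R1: [0, -29/2, -13/2, -25/2, 15/2]
R4 ← R4 + (1/2)·R1: [0, 5/2, 1/2, 1/2, -3/2]
R5 ← R5 + (5/2)·R1: [0, -27/2, -9/2, -15/2, 15/2]
R3 ← R3 − (29/21)·R2: [0, 0, -2/7, -16/21, -2/21]
R4 ← R4 + (5/21)·R2: [0, 0, -4/7, -32/21, -4/21]
R5 ← R5 − (9/7)·R2: [0, 0, 9/7, 24/7, 3/7]
R4 ← R4 − (2)·R3: [0, 0, 0, 0, 0]
R5 ← R5 + (9/2)·R3: [0, 0, 0, 0, 0]
Echelon form has 3 nonzero rows, so rank(P) = 3.

3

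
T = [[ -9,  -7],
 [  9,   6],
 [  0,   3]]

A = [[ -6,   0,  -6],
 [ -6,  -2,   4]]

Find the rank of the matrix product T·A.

First compute TA:
[[ 96,  14,  26],
 [-90, -12, -30],
 [-18,  -6,  12]]
Now row reduce the product.
R2 ← R2 + (15/16)·R1: [0, 9/8, -45/8]
R3 ← R3 + (3/16)·R1: [0, -27/8, 135/8]
R3 ← R3 + (3)·R2: [0, 0, 0]
2 nonzero rows, so rank(TA) = 2.

2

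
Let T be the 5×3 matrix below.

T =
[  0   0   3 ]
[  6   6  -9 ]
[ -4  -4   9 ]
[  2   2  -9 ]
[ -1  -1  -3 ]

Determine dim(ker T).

1

Row reduce to echelon form.
Swap R1 ↔ R2
R3 ← R3 + (2/3)·R1: [0, 0, 3]
R4 ← R4 − (1/3)·R1: [0, 0, -6]
R5 ← R5 + (1/6)·R1: [0, 0, -9/2]
R3 ← R3 − R2: [0, 0, 0]
R4 ← R4 + (2)·R2: [0, 0, 0]
R5 ← R5 + (3/2)·R2: [0, 0, 0]
2 nonzero rows, so rank(T) = 2.
T has 3 columns; by rank–nullity, nullity = 3 − 2 = 1.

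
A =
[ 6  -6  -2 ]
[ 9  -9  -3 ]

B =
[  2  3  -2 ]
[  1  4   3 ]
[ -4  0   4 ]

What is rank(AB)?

First compute AB:
[[ 14,  -6, -38],
 [ 21,  -9, -57]]
Now row reduce the product.
R2 ← R2 − (3/2)·R1: [0, 0, 0]
1 nonzero row, so rank(AB) = 1.

1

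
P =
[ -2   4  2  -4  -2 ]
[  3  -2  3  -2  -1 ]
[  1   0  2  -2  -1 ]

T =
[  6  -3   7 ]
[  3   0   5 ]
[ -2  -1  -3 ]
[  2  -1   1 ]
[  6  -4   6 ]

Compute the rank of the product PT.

First compute PT:
[[-24,  16, -16],
 [ -4,  -6,  -6],
 [ -8,   1,  -7]]
Now row reduce the product.
R2 ← R2 − (1/6)·R1: [0, -26/3, -10/3]
R3 ← R3 − (1/3)·R1: [0, -13/3, -5/3]
R3 ← R3 − (1/2)·R2: [0, 0, 0]
2 nonzero rows, so rank(PT) = 2.

2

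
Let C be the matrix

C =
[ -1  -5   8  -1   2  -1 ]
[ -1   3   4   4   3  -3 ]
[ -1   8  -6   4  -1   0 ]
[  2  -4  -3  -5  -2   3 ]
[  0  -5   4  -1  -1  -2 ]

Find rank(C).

5

Row reduce to echelon form.
R2 ← R2 − R1: [0, 8, -4, 5, 1, -2]
R3 ← R3 − R1: [0, 13, -14, 5, -3, 1]
R4 ← R4 + (2)·R1: [0, -14, 13, -7, 2, 1]
R3 ← R3 − (13/8)·R2: [0, 0, -15/2, -25/8, -37/8, 17/4]
R4 ← R4 + (7/4)·R2: [0, 0, 6, 7/4, 15/4, -5/2]
R5 ← R5 + (5/8)·R2: [0, 0, 3/2, 17/8, -3/8, -13/4]
R4 ← R4 + (4/5)·R3: [0, 0, 0, -3/4, 1/20, 9/10]
R5 ← R5 + (1/5)·R3: [0, 0, 0, 3/2, -13/10, -12/5]
R5 ← R5 + (2)·R4: [0, 0, 0, 0, -6/5, -3/5]
Echelon form has 5 nonzero rows, so rank(C) = 5.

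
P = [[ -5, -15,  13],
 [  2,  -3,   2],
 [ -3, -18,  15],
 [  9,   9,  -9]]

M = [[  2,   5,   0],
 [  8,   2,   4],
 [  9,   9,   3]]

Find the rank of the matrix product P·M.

2

First compute PM:
[[-13,  62, -21],
 [ -2,  22,  -6],
 [-15,  84, -27],
 [  9, -18,   9]]
Now row reduce the product.
R2 ← R2 − (2/13)·R1: [0, 162/13, -36/13]
R3 ← R3 − (15/13)·R1: [0, 162/13, -36/13]
R4 ← R4 + (9/13)·R1: [0, 324/13, -72/13]
R3 ← R3 − R2: [0, 0, 0]
R4 ← R4 − (2)·R2: [0, 0, 0]
2 nonzero rows, so rank(PM) = 2.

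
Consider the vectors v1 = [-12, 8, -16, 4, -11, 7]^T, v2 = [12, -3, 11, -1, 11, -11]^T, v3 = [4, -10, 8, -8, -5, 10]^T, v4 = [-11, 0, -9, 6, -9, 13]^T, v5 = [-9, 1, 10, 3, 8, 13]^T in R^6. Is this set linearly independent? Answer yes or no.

Form the matrix with these vectors as rows and row reduce.
R2 ← R2 + R1: [0, 5, -5, 3, 0, -4]
R3 ← R3 + (1/3)·R1: [0, -22/3, 8/3, -20/3, -26/3, 37/3]
R4 ← R4 − (11/12)·R1: [0, -22/3, 17/3, 7/3, 13/12, 79/12]
R5 ← R5 − (3/4)·R1: [0, -5, 22, 0, 65/4, 31/4]
R3 ← R3 + (22/15)·R2: [0, 0, -14/3, -34/15, -26/3, 97/15]
R4 ← R4 + (22/15)·R2: [0, 0, -5/3, 101/15, 13/12, 43/60]
R5 ← R5 + R2: [0, 0, 17, 3, 65/4, 15/4]
R4 ← R4 − (5/14)·R3: [0, 0, 0, 264/35, 117/28, -223/140]
R5 ← R5 + (51/14)·R3: [0, 0, 0, -184/35, -429/28, 3823/140]
R5 ← R5 + (23/33)·R4: [0, 0, 0, 0, -273/22, 1729/66]
5 nonzero rows, so the 5 vectors span a space of dimension 5.
Since 5 = 5, the vectors are linearly independent.

yes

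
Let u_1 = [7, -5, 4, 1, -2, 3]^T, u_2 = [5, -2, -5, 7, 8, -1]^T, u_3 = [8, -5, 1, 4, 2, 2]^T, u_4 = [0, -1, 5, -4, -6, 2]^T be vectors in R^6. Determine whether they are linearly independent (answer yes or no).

no

Form the matrix with these vectors as rows and row reduce.
R2 ← R2 − (5/7)·R1: [0, 11/7, -55/7, 44/7, 66/7, -22/7]
R3 ← R3 − (8/7)·R1: [0, 5/7, -25/7, 20/7, 30/7, -10/7]
R3 ← R3 − (5/11)·R2: [0, 0, 0, 0, 0, 0]
R4 ← R4 + (7/11)·R2: [0, 0, 0, 0, 0, 0]
2 nonzero rows, so the 4 vectors span a space of dimension 2.
Since 2 < 4, the vectors are linearly dependent.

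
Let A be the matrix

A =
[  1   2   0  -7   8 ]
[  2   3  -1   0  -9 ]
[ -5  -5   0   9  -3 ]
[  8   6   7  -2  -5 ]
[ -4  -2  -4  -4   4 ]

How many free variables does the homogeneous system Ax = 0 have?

0

Row reduce to echelon form.
R2 ← R2 − (2)·R1: [0, -1, -1, 14, -25]
R3 ← R3 + (5)·R1: [0, 5, 0, -26, 37]
R4 ← R4 − (8)·R1: [0, -10, 7, 54, -69]
R5 ← R5 + (4)·R1: [0, 6, -4, -32, 36]
R3 ← R3 + (5)·R2: [0, 0, -5, 44, -88]
R4 ← R4 − (10)·R2: [0, 0, 17, -86, 181]
R5 ← R5 + (6)·R2: [0, 0, -10, 52, -114]
R4 ← R4 + (17/5)·R3: [0, 0, 0, 318/5, -591/5]
R5 ← R5 − (2)·R3: [0, 0, 0, -36, 62]
R5 ← R5 + (30/53)·R4: [0, 0, 0, 0, -260/53]
5 nonzero rows, so rank(A) = 5.
A has 5 columns; by rank–nullity, nullity = 5 − 5 = 0.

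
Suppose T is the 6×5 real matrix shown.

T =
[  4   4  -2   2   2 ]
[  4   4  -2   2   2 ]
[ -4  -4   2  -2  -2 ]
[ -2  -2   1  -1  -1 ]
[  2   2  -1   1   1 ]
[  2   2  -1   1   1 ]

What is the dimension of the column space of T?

Row reduce to echelon form.
R2 ← R2 − R1: [0, 0, 0, 0, 0]
R3 ← R3 + R1: [0, 0, 0, 0, 0]
R4 ← R4 + (1/2)·R1: [0, 0, 0, 0, 0]
R5 ← R5 − (1/2)·R1: [0, 0, 0, 0, 0]
R6 ← R6 − (1/2)·R1: [0, 0, 0, 0, 0]
Echelon form has 1 nonzero row, so rank(T) = 1.
The column space has dimension equal to the rank: 1.

1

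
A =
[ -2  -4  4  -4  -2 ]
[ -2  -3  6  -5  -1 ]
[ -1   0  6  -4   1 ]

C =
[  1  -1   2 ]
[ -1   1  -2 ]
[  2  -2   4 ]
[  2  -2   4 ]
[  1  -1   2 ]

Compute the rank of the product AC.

First compute AC:
[[  0,   0,   0],
 [  2,  -2,   4],
 [  4,  -4,   8]]
Now row reduce the product.
Swap R1 ↔ R2
R3 ← R3 − (2)·R1: [0, 0, 0]
1 nonzero row, so rank(AC) = 1.

1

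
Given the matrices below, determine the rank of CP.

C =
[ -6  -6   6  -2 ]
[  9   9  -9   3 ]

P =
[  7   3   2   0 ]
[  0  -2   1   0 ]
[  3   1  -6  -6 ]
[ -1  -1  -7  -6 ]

1

First compute CP:
[[-22,   2, -40, -24],
 [ 33,  -3,  60,  36]]
Now row reduce the product.
R2 ← R2 + (3/2)·R1: [0, 0, 0, 0]
1 nonzero row, so rank(CP) = 1.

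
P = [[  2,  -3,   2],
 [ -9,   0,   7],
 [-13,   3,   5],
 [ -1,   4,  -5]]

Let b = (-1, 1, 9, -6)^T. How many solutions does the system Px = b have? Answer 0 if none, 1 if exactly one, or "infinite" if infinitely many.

Row reduce the augmented matrix [P | b].
R2 ← R2 + (9/2)·R1: [0, -27/2, 16, -7/2]
R3 ← R3 + (13/2)·R1: [0, -33/2, 18, 5/2]
R4 ← R4 + (1/2)·R1: [0, 5/2, -4, -13/2]
R3 ← R3 − (11/9)·R2: [0, 0, -14/9, 61/9]
R4 ← R4 + (5/27)·R2: [0, 0, -28/27, -193/27]
R4 ← R4 − (2/3)·R3: [0, 0, 0, -35/3]
The echelon form has 4 nonzero rows; the last pivot sits in the augmented column, so rank(P) = 3 but rank([P|b]) = 4.
Since the ranks differ, the system is inconsistent.
It has no solutions.

0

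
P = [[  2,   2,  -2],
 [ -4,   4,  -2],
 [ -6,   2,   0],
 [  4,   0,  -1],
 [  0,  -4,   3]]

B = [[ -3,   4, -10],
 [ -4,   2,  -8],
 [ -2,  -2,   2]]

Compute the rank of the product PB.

2

First compute PB:
[[-10,  16, -40],
 [  0,  -4,   4],
 [ 10, -20,  44],
 [-10,  18, -42],
 [ 10, -14,  38]]
Now row reduce the product.
R3 ← R3 + R1: [0, -4, 4]
R4 ← R4 − R1: [0, 2, -2]
R5 ← R5 + R1: [0, 2, -2]
R3 ← R3 − R2: [0, 0, 0]
R4 ← R4 + (1/2)·R2: [0, 0, 0]
R5 ← R5 + (1/2)·R2: [0, 0, 0]
2 nonzero rows, so rank(PB) = 2.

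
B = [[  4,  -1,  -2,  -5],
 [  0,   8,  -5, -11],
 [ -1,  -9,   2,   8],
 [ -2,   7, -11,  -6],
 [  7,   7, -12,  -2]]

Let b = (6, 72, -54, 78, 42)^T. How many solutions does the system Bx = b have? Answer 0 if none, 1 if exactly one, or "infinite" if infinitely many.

Row reduce the augmented matrix [B | b].
R3 ← R3 + (1/4)·R1: [0, -37/4, 3/2, 27/4, -105/2]
R4 ← R4 + (1/2)·R1: [0, 13/2, -12, -17/2, 81]
R5 ← R5 − (7/4)·R1: [0, 35/4, -17/2, 27/4, 63/2]
R3 ← R3 + (37/32)·R2: [0, 0, -137/32, -191/32, 123/4]
R4 ← R4 − (13/16)·R2: [0, 0, -127/16, 7/16, 45/2]
R5 ← R5 − (35/32)·R2: [0, 0, -97/32, 601/32, -189/4]
R4 ← R4 − (254/137)·R3: [0, 0, 0, 1576/137, -4728/137]
R5 ← R5 − (97/137)·R3: [0, 0, 0, 3152/137, -9456/137]
R5 ← R5 − (2)·R4: [0, 0, 0, 0, 0]
The echelon form has 4 nonzero rows, and every pivot lies in the first 4 columns, so rank(B) = rank([B|b]) = 4.
The system is consistent.
rank = 4 = number of unknowns, so the solution is unique.

1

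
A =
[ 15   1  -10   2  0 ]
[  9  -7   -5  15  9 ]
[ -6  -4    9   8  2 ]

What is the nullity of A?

2

Row reduce to echelon form.
R2 ← R2 − (3/5)·R1: [0, -38/5, 1, 69/5, 9]
R3 ← R3 + (2/5)·R1: [0, -18/5, 5, 44/5, 2]
R3 ← R3 − (9/19)·R2: [0, 0, 86/19, 43/19, -43/19]
3 nonzero rows, so rank(A) = 3.
A has 5 columns; by rank–nullity, nullity = 5 − 3 = 2.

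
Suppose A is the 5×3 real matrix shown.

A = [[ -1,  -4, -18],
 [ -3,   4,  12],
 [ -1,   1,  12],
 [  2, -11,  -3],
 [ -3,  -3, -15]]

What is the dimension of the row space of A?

Row reduce to echelon form.
R2 ← R2 − (3)·R1: [0, 16, 66]
R3 ← R3 − R1: [0, 5, 30]
R4 ← R4 + (2)·R1: [0, -19, -39]
R5 ← R5 − (3)·R1: [0, 9, 39]
R3 ← R3 − (5/16)·R2: [0, 0, 75/8]
R4 ← R4 + (19/16)·R2: [0, 0, 315/8]
R5 ← R5 − (9/16)·R2: [0, 0, 15/8]
R4 ← R4 − (21/5)·R3: [0, 0, 0]
R5 ← R5 − (1/5)·R3: [0, 0, 0]
Echelon form has 3 nonzero rows, so rank(A) = 3.
The row space has dimension equal to the rank: 3.

3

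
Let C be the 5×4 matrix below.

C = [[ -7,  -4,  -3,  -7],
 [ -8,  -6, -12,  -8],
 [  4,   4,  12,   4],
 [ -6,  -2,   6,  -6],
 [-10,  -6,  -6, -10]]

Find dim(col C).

2

Row reduce to echelon form.
R2 ← R2 − (8/7)·R1: [0, -10/7, -60/7, 0]
R3 ← R3 + (4/7)·R1: [0, 12/7, 72/7, 0]
R4 ← R4 − (6/7)·R1: [0, 10/7, 60/7, 0]
R5 ← R5 − (10/7)·R1: [0, -2/7, -12/7, 0]
R3 ← R3 + (6/5)·R2: [0, 0, 0, 0]
R4 ← R4 + R2: [0, 0, 0, 0]
R5 ← R5 − (1/5)·R2: [0, 0, 0, 0]
Echelon form has 2 nonzero rows, so rank(C) = 2.
The column space has dimension equal to the rank: 2.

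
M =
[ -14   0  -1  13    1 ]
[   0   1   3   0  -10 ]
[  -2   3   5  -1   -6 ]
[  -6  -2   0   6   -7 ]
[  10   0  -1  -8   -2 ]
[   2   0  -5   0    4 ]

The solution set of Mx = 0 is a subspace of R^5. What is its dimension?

0

Row reduce to echelon form.
R3 ← R3 − (1/7)·R1: [0, 3, 36/7, -20/7, -43/7]
R4 ← R4 − (3/7)·R1: [0, -2, 3/7, 3/7, -52/7]
R5 ← R5 + (5/7)·R1: [0, 0, -12/7, 9/7, -9/7]
R6 ← R6 + (1/7)·R1: [0, 0, -36/7, 13/7, 29/7]
R3 ← R3 − (3)·R2: [0, 0, -27/7, -20/7, 167/7]
R4 ← R4 + (2)·R2: [0, 0, 45/7, 3/7, -192/7]
R4 ← R4 + (5/3)·R3: [0, 0, 0, -13/3, 37/3]
R5 ← R5 − (4/9)·R3: [0, 0, 0, 23/9, -107/9]
R6 ← R6 − (4/3)·R3: [0, 0, 0, 17/3, -83/3]
R5 ← R5 + (23/39)·R4: [0, 0, 0, 0, -60/13]
R6 ← R6 + (17/13)·R4: [0, 0, 0, 0, -150/13]
R6 ← R6 − (5/2)·R5: [0, 0, 0, 0, 0]
5 nonzero rows, so rank(M) = 5.
M has 5 columns; by rank–nullity, nullity = 5 − 5 = 0.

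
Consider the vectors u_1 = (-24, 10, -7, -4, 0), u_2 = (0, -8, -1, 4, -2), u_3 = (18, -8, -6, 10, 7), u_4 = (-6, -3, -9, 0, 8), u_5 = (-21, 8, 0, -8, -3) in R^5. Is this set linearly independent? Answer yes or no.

Form the matrix with these vectors as rows and row reduce.
R3 ← R3 + (3/4)·R1: [0, -1/2, -45/4, 7, 7]
R4 ← R4 − (1/4)·R1: [0, -11/2, -29/4, 1, 8]
R5 ← R5 − (7/8)·R1: [0, -3/4, 49/8, -9/2, -3]
R3 ← R3 − (1/16)·R2: [0, 0, -179/16, 27/4, 57/8]
R4 ← R4 − (11/16)·R2: [0, 0, -105/16, -7/4, 75/8]
R5 ← R5 − (3/32)·R2: [0, 0, 199/32, -39/8, -45/16]
R4 ← R4 − (105/179)·R3: [0, 0, 0, -1022/179, 930/179]
R5 ← R5 + (199/358)·R3: [0, 0, 0, -201/179, 411/358]
R5 ← R5 − (201/1022)·R4: [0, 0, 0, 0, 129/1022]
5 nonzero rows, so the 5 vectors span a space of dimension 5.
Since 5 = 5, the vectors are linearly independent.

yes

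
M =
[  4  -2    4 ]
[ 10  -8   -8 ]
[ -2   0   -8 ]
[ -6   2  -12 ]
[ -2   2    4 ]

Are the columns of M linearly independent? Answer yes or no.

Row reduce M to echelon form.
R2 ← R2 − (5/2)·R1: [0, -3, -18]
R3 ← R3 + (1/2)·R1: [0, -1, -6]
R4 ← R4 + (3/2)·R1: [0, -1, -6]
R5 ← R5 + (1/2)·R1: [0, 1, 6]
R3 ← R3 − (1/3)·R2: [0, 0, 0]
R4 ← R4 − (1/3)·R2: [0, 0, 0]
R5 ← R5 + (1/3)·R2: [0, 0, 0]
2 pivots among 3 columns.
Only 2 < 3 pivot columns, so the columns are linearly dependent.

no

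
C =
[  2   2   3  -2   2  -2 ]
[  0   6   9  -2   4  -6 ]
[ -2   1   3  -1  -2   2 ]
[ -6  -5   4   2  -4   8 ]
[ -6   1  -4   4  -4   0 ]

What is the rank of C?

Row reduce to echelon form.
R3 ← R3 + R1: [0, 3, 6, -3, 0, 0]
R4 ← R4 + (3)·R1: [0, 1, 13, -4, 2, 2]
R5 ← R5 + (3)·R1: [0, 7, 5, -2, 2, -6]
R3 ← R3 − (1/2)·R2: [0, 0, 3/2, -2, -2, 3]
R4 ← R4 − (1/6)·R2: [0, 0, 23/2, -11/3, 4/3, 3]
R5 ← R5 − (7/6)·R2: [0, 0, -11/2, 1/3, -8/3, 1]
R4 ← R4 − (23/3)·R3: [0, 0, 0, 35/3, 50/3, -20]
R5 ← R5 + (11/3)·R3: [0, 0, 0, -7, -10, 12]
R5 ← R5 + (3/5)·R4: [0, 0, 0, 0, 0, 0]
Echelon form has 4 nonzero rows, so rank(C) = 4.

4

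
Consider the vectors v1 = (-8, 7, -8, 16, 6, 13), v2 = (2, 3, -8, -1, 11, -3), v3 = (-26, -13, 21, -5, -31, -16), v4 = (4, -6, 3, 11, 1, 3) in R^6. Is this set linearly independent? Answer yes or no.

yes

Form the matrix with these vectors as rows and row reduce.
R2 ← R2 + (1/4)·R1: [0, 19/4, -10, 3, 25/2, 1/4]
R3 ← R3 − (13/4)·R1: [0, -143/4, 47, -57, -101/2, -233/4]
R4 ← R4 + (1/2)·R1: [0, -5/2, -1, 19, 4, 19/2]
R3 ← R3 + (143/19)·R2: [0, 0, -537/19, -654/19, 828/19, -1071/19]
R4 ← R4 + (10/19)·R2: [0, 0, -119/19, 391/19, 201/19, 183/19]
R4 ← R4 − (119/537)·R3: [0, 0, 0, 5049/179, 165/179, 3960/179]
4 nonzero rows, so the 4 vectors span a space of dimension 4.
Since 4 = 4, the vectors are linearly independent.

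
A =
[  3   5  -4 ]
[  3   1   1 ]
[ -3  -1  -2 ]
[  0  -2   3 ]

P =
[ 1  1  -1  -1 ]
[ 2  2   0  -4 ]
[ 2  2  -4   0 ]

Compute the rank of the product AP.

First compute AP:
[[  5,   5,  13, -23],
 [  7,   7,  -7,  -7],
 [ -9,  -9,  11,   7],
 [  2,   2, -12,   8]]
Now row reduce the product.
R2 ← R2 − (7/5)·R1: [0, 0, -126/5, 126/5]
R3 ← R3 + (9/5)·R1: [0, 0, 172/5, -172/5]
R4 ← R4 − (2/5)·R1: [0, 0, -86/5, 86/5]
R3 ← R3 + (86/63)·R2: [0, 0, 0, 0]
R4 ← R4 − (43/63)·R2: [0, 0, 0, 0]
2 nonzero rows, so rank(AP) = 2.

2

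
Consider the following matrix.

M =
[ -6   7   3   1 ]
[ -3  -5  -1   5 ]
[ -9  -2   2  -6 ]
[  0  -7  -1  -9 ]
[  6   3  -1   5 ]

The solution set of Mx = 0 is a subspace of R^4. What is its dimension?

Row reduce to echelon form.
R2 ← R2 − (1/2)·R1: [0, -17/2, -5/2, 9/2]
R3 ← R3 − (3/2)·R1: [0, -25/2, -5/2, -15/2]
R5 ← R5 + R1: [0, 10, 2, 6]
R3 ← R3 − (25/17)·R2: [0, 0, 20/17, -240/17]
R4 ← R4 − (14/17)·R2: [0, 0, 18/17, -216/17]
R5 ← R5 + (20/17)·R2: [0, 0, -16/17, 192/17]
R4 ← R4 − (9/10)·R3: [0, 0, 0, 0]
R5 ← R5 + (4/5)·R3: [0, 0, 0, 0]
3 nonzero rows, so rank(M) = 3.
M has 4 columns; by rank–nullity, nullity = 4 − 3 = 1.

1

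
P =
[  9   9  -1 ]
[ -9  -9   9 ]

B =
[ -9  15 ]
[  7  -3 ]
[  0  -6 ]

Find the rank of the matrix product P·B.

2

First compute PB:
[[-18, 114],
 [ 18, -162]]
Now row reduce the product.
R2 ← R2 + R1: [0, -48]
2 nonzero rows, so rank(PB) = 2.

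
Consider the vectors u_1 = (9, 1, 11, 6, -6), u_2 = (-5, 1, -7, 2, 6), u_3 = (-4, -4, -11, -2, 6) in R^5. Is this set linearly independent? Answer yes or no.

Form the matrix with these vectors as rows and row reduce.
R2 ← R2 + (5/9)·R1: [0, 14/9, -8/9, 16/3, 8/3]
R3 ← R3 + (4/9)·R1: [0, -32/9, -55/9, 2/3, 10/3]
R3 ← R3 + (16/7)·R2: [0, 0, -57/7, 90/7, 66/7]
3 nonzero rows, so the 3 vectors span a space of dimension 3.
Since 3 = 3, the vectors are linearly independent.

yes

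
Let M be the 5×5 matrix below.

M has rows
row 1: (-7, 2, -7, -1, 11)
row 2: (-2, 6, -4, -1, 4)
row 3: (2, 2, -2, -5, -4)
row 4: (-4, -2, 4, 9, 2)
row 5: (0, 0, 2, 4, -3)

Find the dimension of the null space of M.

Row reduce to echelon form.
R2 ← R2 − (2/7)·R1: [0, 38/7, -2, -5/7, 6/7]
R3 ← R3 + (2/7)·R1: [0, 18/7, -4, -37/7, -6/7]
R4 ← R4 − (4/7)·R1: [0, -22/7, 8, 67/7, -30/7]
R3 ← R3 − (9/19)·R2: [0, 0, -58/19, -94/19, -24/19]
R4 ← R4 + (11/19)·R2: [0, 0, 130/19, 174/19, -72/19]
R4 ← R4 + (65/29)·R3: [0, 0, 0, -56/29, -192/29]
R5 ← R5 + (19/29)·R3: [0, 0, 0, 22/29, -111/29]
R5 ← R5 + (11/28)·R4: [0, 0, 0, 0, -45/7]
5 nonzero rows, so rank(M) = 5.
M has 5 columns; by rank–nullity, nullity = 5 − 5 = 0.

0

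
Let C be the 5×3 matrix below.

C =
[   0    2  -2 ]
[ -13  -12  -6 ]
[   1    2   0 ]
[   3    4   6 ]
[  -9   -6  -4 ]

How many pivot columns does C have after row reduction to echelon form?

Row reduce to echelon form.
Swap R1 ↔ R2
R3 ← R3 + (1/13)·R1: [0, 14/13, -6/13]
R4 ← R4 + (3/13)·R1: [0, 16/13, 60/13]
R5 ← R5 − (9/13)·R1: [0, 30/13, 2/13]
R3 ← R3 − (7/13)·R2: [0, 0, 8/13]
R4 ← R4 − (8/13)·R2: [0, 0, 76/13]
R5 ← R5 − (15/13)·R2: [0, 0, 32/13]
R4 ← R4 − (19/2)·R3: [0, 0, 0]
R5 ← R5 − (4)·R3: [0, 0, 0]
Echelon form has 3 nonzero rows, so rank(C) = 3.
Each nonzero row contributes one pivot column: 3 pivot columns.

3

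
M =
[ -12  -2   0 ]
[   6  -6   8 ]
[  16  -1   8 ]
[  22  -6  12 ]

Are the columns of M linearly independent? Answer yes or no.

Row reduce M to echelon form.
R2 ← R2 + (1/2)·R1: [0, -7, 8]
R3 ← R3 + (4/3)·R1: [0, -11/3, 8]
R4 ← R4 + (11/6)·R1: [0, -29/3, 12]
R3 ← R3 − (11/21)·R2: [0, 0, 80/21]
R4 ← R4 − (29/21)·R2: [0, 0, 20/21]
R4 ← R4 − (1/4)·R3: [0, 0, 0]
3 pivots among 3 columns.
Every column is a pivot column, so the columns are linearly independent.

yes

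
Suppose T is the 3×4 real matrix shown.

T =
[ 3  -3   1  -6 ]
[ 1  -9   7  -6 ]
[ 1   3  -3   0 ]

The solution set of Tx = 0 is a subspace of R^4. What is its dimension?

2

Row reduce to echelon form.
R2 ← R2 − (1/3)·R1: [0, -8, 20/3, -4]
R3 ← R3 − (1/3)·R1: [0, 4, -10/3, 2]
R3 ← R3 + (1/2)·R2: [0, 0, 0, 0]
2 nonzero rows, so rank(T) = 2.
T has 4 columns; by rank–nullity, nullity = 4 − 2 = 2.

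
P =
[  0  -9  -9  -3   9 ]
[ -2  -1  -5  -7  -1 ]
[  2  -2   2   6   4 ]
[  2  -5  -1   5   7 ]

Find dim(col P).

Row reduce to echelon form.
Swap R1 ↔ R2
R3 ← R3 + R1: [0, -3, -3, -1, 3]
R4 ← R4 + R1: [0, -6, -6, -2, 6]
R3 ← R3 − (1/3)·R2: [0, 0, 0, 0, 0]
R4 ← R4 − (2/3)·R2: [0, 0, 0, 0, 0]
Echelon form has 2 nonzero rows, so rank(P) = 2.
The column space has dimension equal to the rank: 2.

2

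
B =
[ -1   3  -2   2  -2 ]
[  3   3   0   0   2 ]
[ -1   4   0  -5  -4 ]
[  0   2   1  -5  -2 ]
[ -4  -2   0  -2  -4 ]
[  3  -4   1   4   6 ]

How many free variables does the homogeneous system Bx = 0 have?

Row reduce to echelon form.
R2 ← R2 + (3)·R1: [0, 12, -6, 6, -4]
R3 ← R3 − R1: [0, 1, 2, -7, -2]
R5 ← R5 − (4)·R1: [0, -14, 8, -10, 4]
R6 ← R6 + (3)·R1: [0, 5, -5, 10, 0]
R3 ← R3 − (1/12)·R2: [0, 0, 5/2, -15/2, -5/3]
R4 ← R4 − (1/6)·R2: [0, 0, 2, -6, -4/3]
R5 ← R5 + (7/6)·R2: [0, 0, 1, -3, -2/3]
R6 ← R6 − (5/12)·R2: [0, 0, -5/2, 15/2, 5/3]
R4 ← R4 − (4/5)·R3: [0, 0, 0, 0, 0]
R5 ← R5 − (2/5)·R3: [0, 0, 0, 0, 0]
R6 ← R6 + R3: [0, 0, 0, 0, 0]
3 nonzero rows, so rank(B) = 3.
B has 5 columns; by rank–nullity, nullity = 5 − 3 = 2.

2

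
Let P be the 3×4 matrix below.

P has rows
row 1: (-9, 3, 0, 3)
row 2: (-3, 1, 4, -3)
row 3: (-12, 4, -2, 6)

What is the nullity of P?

2

Row reduce to echelon form.
R2 ← R2 − (1/3)·R1: [0, 0, 4, -4]
R3 ← R3 − (4/3)·R1: [0, 0, -2, 2]
R3 ← R3 + (1/2)·R2: [0, 0, 0, 0]
2 nonzero rows, so rank(P) = 2.
P has 4 columns; by rank–nullity, nullity = 4 − 2 = 2.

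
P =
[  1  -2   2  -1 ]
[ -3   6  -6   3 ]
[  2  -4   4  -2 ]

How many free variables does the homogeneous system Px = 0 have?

Row reduce to echelon form.
R2 ← R2 + (3)·R1: [0, 0, 0, 0]
R3 ← R3 − (2)·R1: [0, 0, 0, 0]
1 nonzero row, so rank(P) = 1.
P has 4 columns; by rank–nullity, nullity = 4 − 1 = 3.

3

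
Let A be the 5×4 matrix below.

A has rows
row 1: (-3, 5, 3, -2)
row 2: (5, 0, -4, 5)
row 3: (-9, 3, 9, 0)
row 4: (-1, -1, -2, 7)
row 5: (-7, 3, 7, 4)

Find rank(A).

Row reduce to echelon form.
R2 ← R2 + (5/3)·R1: [0, 25/3, 1, 5/3]
R3 ← R3 − (3)·R1: [0, -12, 0, 6]
R4 ← R4 − (1/3)·R1: [0, -8/3, -3, 23/3]
R5 ← R5 − (7/3)·R1: [0, -26/3, 0, 26/3]
R3 ← R3 + (36/25)·R2: [0, 0, 36/25, 42/5]
R4 ← R4 + (8/25)·R2: [0, 0, -67/25, 41/5]
R5 ← R5 + (26/25)·R2: [0, 0, 26/25, 52/5]
R4 ← R4 + (67/36)·R3: [0, 0, 0, 143/6]
R5 ← R5 − (13/18)·R3: [0, 0, 0, 13/3]
R5 ← R5 − (2/11)·R4: [0, 0, 0, 0]
Echelon form has 4 nonzero rows, so rank(A) = 4.

4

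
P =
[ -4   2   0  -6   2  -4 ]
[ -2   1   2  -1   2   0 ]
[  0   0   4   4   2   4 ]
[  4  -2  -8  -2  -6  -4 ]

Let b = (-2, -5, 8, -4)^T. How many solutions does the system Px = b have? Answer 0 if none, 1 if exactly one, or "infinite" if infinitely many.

Row reduce the augmented matrix [P | b].
R2 ← R2 − (1/2)·R1: [0, 0, 2, 2, 1, 2, -4]
R4 ← R4 + R1: [0, 0, -8, -8, -4, -8, -6]
R3 ← R3 − (2)·R2: [0, 0, 0, 0, 0, 0, 16]
R4 ← R4 + (4)·R2: [0, 0, 0, 0, 0, 0, -22]
R4 ← R4 + (11/8)·R3: [0, 0, 0, 0, 0, 0, 0]
The echelon form has 3 nonzero rows; the last pivot sits in the augmented column, so rank(P) = 2 but rank([P|b]) = 3.
Since the ranks differ, the system is inconsistent.
It has no solutions.

0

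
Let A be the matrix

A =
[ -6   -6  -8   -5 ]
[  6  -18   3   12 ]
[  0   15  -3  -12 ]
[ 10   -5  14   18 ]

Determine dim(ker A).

Row reduce to echelon form.
R2 ← R2 + R1: [0, -24, -5, 7]
R4 ← R4 + (5/3)·R1: [0, -15, 2/3, 29/3]
R3 ← R3 + (5/8)·R2: [0, 0, -49/8, -61/8]
R4 ← R4 − (5/8)·R2: [0, 0, 91/24, 127/24]
R4 ← R4 + (13/21)·R3: [0, 0, 0, 4/7]
4 nonzero rows, so rank(A) = 4.
A has 4 columns; by rank–nullity, nullity = 4 − 4 = 0.

0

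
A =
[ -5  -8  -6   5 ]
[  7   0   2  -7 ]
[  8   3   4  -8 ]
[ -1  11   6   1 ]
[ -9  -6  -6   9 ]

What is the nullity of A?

Row reduce to echelon form.
R2 ← R2 + (7/5)·R1: [0, -56/5, -32/5, 0]
R3 ← R3 + (8/5)·R1: [0, -49/5, -28/5, 0]
R4 ← R4 − (1/5)·R1: [0, 63/5, 36/5, 0]
R5 ← R5 − (9/5)·R1: [0, 42/5, 24/5, 0]
R3 ← R3 − (7/8)·R2: [0, 0, 0, 0]
R4 ← R4 + (9/8)·R2: [0, 0, 0, 0]
R5 ← R5 + (3/4)·R2: [0, 0, 0, 0]
2 nonzero rows, so rank(A) = 2.
A has 4 columns; by rank–nullity, nullity = 4 − 2 = 2.

2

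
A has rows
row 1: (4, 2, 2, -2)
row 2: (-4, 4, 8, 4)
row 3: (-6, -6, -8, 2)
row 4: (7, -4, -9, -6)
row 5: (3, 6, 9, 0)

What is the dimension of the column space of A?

Row reduce to echelon form.
R2 ← R2 + R1: [0, 6, 10, 2]
R3 ← R3 + (3/2)·R1: [0, -3, -5, -1]
R4 ← R4 − (7/4)·R1: [0, -15/2, -25/2, -5/2]
R5 ← R5 − (3/4)·R1: [0, 9/2, 15/2, 3/2]
R3 ← R3 + (1/2)·R2: [0, 0, 0, 0]
R4 ← R4 + (5/4)·R2: [0, 0, 0, 0]
R5 ← R5 − (3/4)·R2: [0, 0, 0, 0]
Echelon form has 2 nonzero rows, so rank(A) = 2.
The column space has dimension equal to the rank: 2.

2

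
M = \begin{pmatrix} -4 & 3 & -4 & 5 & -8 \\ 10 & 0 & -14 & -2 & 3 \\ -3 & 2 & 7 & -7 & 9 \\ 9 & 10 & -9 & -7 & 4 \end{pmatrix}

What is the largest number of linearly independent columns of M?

4

Row reduce to echelon form.
R2 ← R2 + (5/2)·R1: [0, 15/2, -24, 21/2, -17]
R3 ← R3 − (3/4)·R1: [0, -1/4, 10, -43/4, 15]
R4 ← R4 + (9/4)·R1: [0, 67/4, -18, 17/4, -14]
R3 ← R3 + (1/30)·R2: [0, 0, 46/5, -52/5, 433/30]
R4 ← R4 − (67/30)·R2: [0, 0, 178/5, -96/5, 719/30]
R4 ← R4 − (89/23)·R3: [0, 0, 0, 484/23, -2200/69]
Echelon form has 4 nonzero rows, so rank(M) = 4.
The rank gives the maximum number of linearly independent columns: 4.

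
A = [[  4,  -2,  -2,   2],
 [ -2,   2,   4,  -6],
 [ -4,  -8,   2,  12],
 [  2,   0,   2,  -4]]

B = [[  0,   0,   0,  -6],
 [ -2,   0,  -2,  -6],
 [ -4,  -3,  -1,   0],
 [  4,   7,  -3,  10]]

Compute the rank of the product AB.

First compute AB:
[[ 20,  20,   0,   8],
 [-44, -54,  10, -60],
 [ 56,  78, -22, 192],
 [-24, -34,  10, -52]]
Now row reduce the product.
R2 ← R2 + (11/5)·R1: [0, -10, 10, -212/5]
R3 ← R3 − (14/5)·R1: [0, 22, -22, 848/5]
R4 ← R4 + (6/5)·R1: [0, -10, 10, -212/5]
R3 ← R3 + (11/5)·R2: [0, 0, 0, 1908/25]
R4 ← R4 − R2: [0, 0, 0, 0]
3 nonzero rows, so rank(AB) = 3.

3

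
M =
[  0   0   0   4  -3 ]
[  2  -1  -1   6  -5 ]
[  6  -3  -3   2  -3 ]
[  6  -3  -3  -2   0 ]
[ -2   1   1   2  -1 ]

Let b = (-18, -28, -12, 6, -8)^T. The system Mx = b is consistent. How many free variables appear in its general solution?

3

Row reduce the augmented matrix [M | b].
Swap R1 ↔ R2
R3 ← R3 − (3)·R1: [0, 0, 0, -16, 12, 72]
R4 ← R4 − (3)·R1: [0, 0, 0, -20, 15, 90]
R5 ← R5 + R1: [0, 0, 0, 8, -6, -36]
R3 ← R3 + (4)·R2: [0, 0, 0, 0, 0, 0]
R4 ← R4 + (5)·R2: [0, 0, 0, 0, 0, 0]
R5 ← R5 − (2)·R2: [0, 0, 0, 0, 0, 0]
The echelon form has 2 nonzero rows, and every pivot lies in the first 5 columns, so rank(M) = rank([M|b]) = 2.
The system is consistent.
Free variables = (unknowns) − (rank) = 5 − 2 = 3.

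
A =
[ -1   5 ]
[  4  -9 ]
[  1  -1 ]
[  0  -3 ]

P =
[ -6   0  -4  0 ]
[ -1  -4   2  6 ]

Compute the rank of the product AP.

First compute AP:
[[  1, -20,  14,  30],
 [-15,  36, -34, -54],
 [ -5,   4,  -6,  -6],
 [  3,  12,  -6, -18]]
Now row reduce the product.
R2 ← R2 + (15)·R1: [0, -264, 176, 396]
R3 ← R3 + (5)·R1: [0, -96, 64, 144]
R4 ← R4 − (3)·R1: [0, 72, -48, -108]
R3 ← R3 − (4/11)·R2: [0, 0, 0, 0]
R4 ← R4 + (3/11)·R2: [0, 0, 0, 0]
2 nonzero rows, so rank(AP) = 2.

2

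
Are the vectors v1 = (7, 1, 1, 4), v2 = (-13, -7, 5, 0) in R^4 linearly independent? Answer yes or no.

Form the matrix with these vectors as rows and row reduce.
R2 ← R2 + (13/7)·R1: [0, -36/7, 48/7, 52/7]
2 nonzero rows, so the 2 vectors span a space of dimension 2.
Since 2 = 2, the vectors are linearly independent.

yes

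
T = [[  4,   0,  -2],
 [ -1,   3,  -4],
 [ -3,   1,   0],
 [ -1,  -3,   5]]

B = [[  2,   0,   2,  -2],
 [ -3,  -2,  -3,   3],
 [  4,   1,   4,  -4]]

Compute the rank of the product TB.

2

First compute TB:
[[  0,  -2,   0,   0],
 [-27, -10, -27,  27],
 [ -9,  -2,  -9,   9],
 [ 27,  11,  27, -27]]
Now row reduce the product.
Swap R1 ↔ R2
R3 ← R3 − (1/3)·R1: [0, 4/3, 0, 0]
R4 ← R4 + R1: [0, 1, 0, 0]
R3 ← R3 + (2/3)·R2: [0, 0, 0, 0]
R4 ← R4 + (1/2)·R2: [0, 0, 0, 0]
2 nonzero rows, so rank(TB) = 2.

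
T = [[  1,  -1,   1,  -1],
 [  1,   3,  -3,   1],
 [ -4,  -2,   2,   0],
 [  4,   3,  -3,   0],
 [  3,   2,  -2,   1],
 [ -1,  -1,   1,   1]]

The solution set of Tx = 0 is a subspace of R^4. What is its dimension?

Row reduce to echelon form.
R2 ← R2 − R1: [0, 4, -4, 2]
R3 ← R3 + (4)·R1: [0, -6, 6, -4]
R4 ← R4 − (4)·R1: [0, 7, -7, 4]
R5 ← R5 − (3)·R1: [0, 5, -5, 4]
R6 ← R6 + R1: [0, -2, 2, 0]
R3 ← R3 + (3/2)·R2: [0, 0, 0, -1]
R4 ← R4 − (7/4)·R2: [0, 0, 0, 1/2]
R5 ← R5 − (5/4)·R2: [0, 0, 0, 3/2]
R6 ← R6 + (1/2)·R2: [0, 0, 0, 1]
R4 ← R4 + (1/2)·R3: [0, 0, 0, 0]
R5 ← R5 + (3/2)·R3: [0, 0, 0, 0]
R6 ← R6 + R3: [0, 0, 0, 0]
3 nonzero rows, so rank(T) = 3.
T has 4 columns; by rank–nullity, nullity = 4 − 3 = 1.

1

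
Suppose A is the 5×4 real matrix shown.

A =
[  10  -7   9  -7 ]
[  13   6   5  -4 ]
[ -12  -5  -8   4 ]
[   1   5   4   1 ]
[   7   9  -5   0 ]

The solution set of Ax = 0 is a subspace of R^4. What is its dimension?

1

Row reduce to echelon form.
R2 ← R2 − (13/10)·R1: [0, 151/10, -67/10, 51/10]
R3 ← R3 + (6/5)·R1: [0, -67/5, 14/5, -22/5]
R4 ← R4 − (1/10)·R1: [0, 57/10, 31/10, 17/10]
R5 ← R5 − (7/10)·R1: [0, 139/10, -113/10, 49/10]
R3 ← R3 + (134/151)·R2: [0, 0, -475/151, 19/151]
R4 ← R4 − (57/151)·R2: [0, 0, 850/151, -34/151]
R5 ← R5 − (139/151)·R2: [0, 0, -775/151, 31/151]
R4 ← R4 + (34/19)·R3: [0, 0, 0, 0]
R5 ← R5 − (31/19)·R3: [0, 0, 0, 0]
3 nonzero rows, so rank(A) = 3.
A has 4 columns; by rank–nullity, nullity = 4 − 3 = 1.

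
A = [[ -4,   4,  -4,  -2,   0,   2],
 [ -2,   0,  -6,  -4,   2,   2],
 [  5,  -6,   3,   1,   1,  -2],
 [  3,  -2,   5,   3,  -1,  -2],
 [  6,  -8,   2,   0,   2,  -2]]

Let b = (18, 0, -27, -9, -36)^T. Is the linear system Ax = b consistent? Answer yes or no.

Row reduce the augmented matrix [A | b].
R2 ← R2 − (1/2)·R1: [0, -2, -4, -3, 2, 1, -9]
R3 ← R3 + (5/4)·R1: [0, -1, -2, -3/2, 1, 1/2, -9/2]
R4 ← R4 + (3/4)·R1: [0, 1, 2, 3/2, -1, -1/2, 9/2]
R5 ← R5 + (3/2)·R1: [0, -2, -4, -3, 2, 1, -9]
R3 ← R3 − (1/2)·R2: [0, 0, 0, 0, 0, 0, 0]
R4 ← R4 + (1/2)·R2: [0, 0, 0, 0, 0, 0, 0]
R5 ← R5 − R2: [0, 0, 0, 0, 0, 0, 0]
The echelon form has 2 nonzero rows, and every pivot lies in the first 6 columns, so rank(A) = rank([A|b]) = 2.
The system is consistent.

yes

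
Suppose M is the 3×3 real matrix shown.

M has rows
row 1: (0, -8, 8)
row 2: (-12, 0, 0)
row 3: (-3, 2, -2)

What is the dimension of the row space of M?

2

Row reduce to echelon form.
Swap R1 ↔ R2
R3 ← R3 − (1/4)·R1: [0, 2, -2]
R3 ← R3 + (1/4)·R2: [0, 0, 0]
Echelon form has 2 nonzero rows, so rank(M) = 2.
The row space has dimension equal to the rank: 2.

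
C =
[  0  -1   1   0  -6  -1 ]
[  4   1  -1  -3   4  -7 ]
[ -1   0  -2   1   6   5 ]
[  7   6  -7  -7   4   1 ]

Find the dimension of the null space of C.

Row reduce to echelon form.
Swap R1 ↔ R2
R3 ← R3 + (1/4)·R1: [0, 1/4, -9/4, 1/4, 7, 13/4]
R4 ← R4 − (7/4)·R1: [0, 17/4, -21/4, -7/4, -3, 53/4]
R3 ← R3 + (1/4)·R2: [0, 0, -2, 1/4, 11/2, 3]
R4 ← R4 + (17/4)·R2: [0, 0, -1, -7/4, -57/2, 9]
R4 ← R4 − (1/2)·R3: [0, 0, 0, -15/8, -125/4, 15/2]
4 nonzero rows, so rank(C) = 4.
C has 6 columns; by rank–nullity, nullity = 6 − 4 = 2.

2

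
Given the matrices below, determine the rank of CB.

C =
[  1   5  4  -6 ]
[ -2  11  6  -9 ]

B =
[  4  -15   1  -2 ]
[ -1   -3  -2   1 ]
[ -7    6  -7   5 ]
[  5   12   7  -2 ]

First compute CB:
[[-59, -78, -79,  35],
 [-106, -75, -129,  63]]
Now row reduce the product.
R2 ← R2 − (106/59)·R1: [0, 3843/59, 763/59, 7/59]
2 nonzero rows, so rank(CB) = 2.

2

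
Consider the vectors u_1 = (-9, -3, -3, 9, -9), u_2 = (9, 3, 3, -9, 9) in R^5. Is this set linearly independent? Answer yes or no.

Form the matrix with these vectors as rows and row reduce.
R2 ← R2 + R1: [0, 0, 0, 0, 0]
1 nonzero row, so the 2 vectors span a space of dimension 1.
Since 1 < 2, the vectors are linearly dependent.

no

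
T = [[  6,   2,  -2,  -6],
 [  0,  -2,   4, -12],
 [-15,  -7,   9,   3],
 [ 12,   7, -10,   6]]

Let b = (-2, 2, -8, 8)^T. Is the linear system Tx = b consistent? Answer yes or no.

Row reduce the augmented matrix [T | b].
R3 ← R3 + (5/2)·R1: [0, -2, 4, -12, -13]
R4 ← R4 − (2)·R1: [0, 3, -6, 18, 12]
R3 ← R3 − R2: [0, 0, 0, 0, -15]
R4 ← R4 + (3/2)·R2: [0, 0, 0, 0, 15]
R4 ← R4 + R3: [0, 0, 0, 0, 0]
The echelon form has 3 nonzero rows; the last pivot sits in the augmented column, so rank(T) = 2 but rank([T|b]) = 3.
Since the ranks differ, the system is inconsistent.

no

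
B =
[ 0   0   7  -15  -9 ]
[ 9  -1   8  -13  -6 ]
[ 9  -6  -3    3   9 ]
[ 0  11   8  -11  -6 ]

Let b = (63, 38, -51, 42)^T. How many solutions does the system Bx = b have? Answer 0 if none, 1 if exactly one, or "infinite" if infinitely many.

Row reduce the augmented matrix [B | b].
Swap R1 ↔ R2
R3 ← R3 − R1: [0, -5, -11, 16, 15, -89]
Swap R2 ↔ R3
R4 ← R4 + (11/5)·R2: [0, 0, -81/5, 121/5, 27, -769/5]
R4 ← R4 + (81/35)·R3: [0, 0, 0, -368/35, 216/35, -8]
The echelon form has 4 nonzero rows, and every pivot lies in the first 5 columns, so rank(B) = rank([B|b]) = 4.
The system is consistent.
rank = 4 < 5 unknowns, so there are infinitely many solutions.

infinite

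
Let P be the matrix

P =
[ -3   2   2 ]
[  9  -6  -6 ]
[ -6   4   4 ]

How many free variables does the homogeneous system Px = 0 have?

Row reduce to echelon form.
R2 ← R2 + (3)·R1: [0, 0, 0]
R3 ← R3 − (2)·R1: [0, 0, 0]
1 nonzero row, so rank(P) = 1.
P has 3 columns; by rank–nullity, nullity = 3 − 1 = 2.

2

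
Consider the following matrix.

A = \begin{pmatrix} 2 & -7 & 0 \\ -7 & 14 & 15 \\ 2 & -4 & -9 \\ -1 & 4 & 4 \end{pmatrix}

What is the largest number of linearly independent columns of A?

3

Row reduce to echelon form.
R2 ← R2 + (7/2)·R1: [0, -21/2, 15]
R3 ← R3 − R1: [0, 3, -9]
R4 ← R4 + (1/2)·R1: [0, 1/2, 4]
R3 ← R3 + (2/7)·R2: [0, 0, -33/7]
R4 ← R4 + (1/21)·R2: [0, 0, 33/7]
R4 ← R4 + R3: [0, 0, 0]
Echelon form has 3 nonzero rows, so rank(A) = 3.
The rank gives the maximum number of linearly independent columns: 3.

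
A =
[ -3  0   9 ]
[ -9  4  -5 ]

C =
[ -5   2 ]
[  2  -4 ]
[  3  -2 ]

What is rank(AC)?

First compute AC:
[[ 42, -24],
 [ 38, -24]]
Now row reduce the product.
R2 ← R2 − (19/21)·R1: [0, -16/7]
2 nonzero rows, so rank(AC) = 2.

2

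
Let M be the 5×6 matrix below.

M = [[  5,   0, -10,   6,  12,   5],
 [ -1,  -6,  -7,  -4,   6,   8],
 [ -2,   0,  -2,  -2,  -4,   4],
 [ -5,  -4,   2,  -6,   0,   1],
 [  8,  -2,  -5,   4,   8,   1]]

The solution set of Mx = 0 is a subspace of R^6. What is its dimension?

1

Row reduce to echelon form.
R2 ← R2 + (1/5)·R1: [0, -6, -9, -14/5, 42/5, 9]
R3 ← R3 + (2/5)·R1: [0, 0, -6, 2/5, 4/5, 6]
R4 ← R4 + R1: [0, -4, -8, 0, 12, 6]
R5 ← R5 − (8/5)·R1: [0, -2, 11, -28/5, -56/5, -7]
R4 ← R4 − (2/3)·R2: [0, 0, -2, 28/15, 32/5, 0]
R5 ← R5 − (1/3)·R2: [0, 0, 14, -14/3, -14, -10]
R4 ← R4 − (1/3)·R3: [0, 0, 0, 26/15, 92/15, -2]
R5 ← R5 + (7/3)·R3: [0, 0, 0, -56/15, -182/15, 4]
R5 ← R5 + (28/13)·R4: [0, 0, 0, 0, 14/13, -4/13]
5 nonzero rows, so rank(M) = 5.
M has 6 columns; by rank–nullity, nullity = 6 − 5 = 1.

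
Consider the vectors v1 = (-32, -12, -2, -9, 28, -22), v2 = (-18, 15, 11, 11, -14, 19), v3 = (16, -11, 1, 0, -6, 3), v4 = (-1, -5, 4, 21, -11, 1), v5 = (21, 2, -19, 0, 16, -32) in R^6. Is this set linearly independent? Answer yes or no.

Form the matrix with these vectors as rows and row reduce.
R2 ← R2 − (9/16)·R1: [0, 87/4, 97/8, 257/16, -119/4, 251/8]
R3 ← R3 + (1/2)·R1: [0, -17, 0, -9/2, 8, -8]
R4 ← R4 − (1/32)·R1: [0, -37/8, 65/16, 681/32, -95/8, 27/16]
R5 ← R5 + (21/32)·R1: [0, -47/8, -325/16, -189/32, 275/8, -743/16]
R3 ← R3 + (68/87)·R2: [0, 0, 1649/174, 2803/348, -1327/87, 2875/174]
R4 ← R4 + (37/174)·R2: [0, 0, 2311/348, 17189/696, -3167/174, 2909/348]
R5 ← R5 + (47/174)·R2: [0, 0, -5929/348, -1091/696, 4583/174, -13211/348]
R4 ← R4 − (2311/3298)·R3: [0, 0, 0, 31418/1649, -12389/1649, -5308/1649]
R5 ← R5 + (5929/3298)·R3: [0, 0, 0, 21293/1649, -1784/1649, -13618/1649]
R5 ← R5 − (21293/31418)·R4: [0, 0, 0, 0, 125985/31418, -95460/15709]
5 nonzero rows, so the 5 vectors span a space of dimension 5.
Since 5 = 5, the vectors are linearly independent.

yes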